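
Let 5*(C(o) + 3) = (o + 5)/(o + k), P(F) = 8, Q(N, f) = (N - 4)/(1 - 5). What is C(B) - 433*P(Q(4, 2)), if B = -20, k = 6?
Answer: -48535/14 ≈ -3466.8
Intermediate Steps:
Q(N, f) = 1 - N/4 (Q(N, f) = (-4 + N)/(-4) = (-4 + N)*(-¼) = 1 - N/4)
C(o) = -3 + (5 + o)/(5*(6 + o)) (C(o) = -3 + ((o + 5)/(o + 6))/5 = -3 + ((5 + o)/(6 + o))/5 = -3 + (5 + o)/(5*(6 + o)))
C(B) - 433*P(Q(4, 2)) = (-85 - 14*(-20))/(5*(6 - 20)) - 433*8 = (⅕)*(-85 + 280)/(-14) - 3464 = (⅕)*(-1/14)*195 - 3464 = -39/14 - 3464 = -48535/14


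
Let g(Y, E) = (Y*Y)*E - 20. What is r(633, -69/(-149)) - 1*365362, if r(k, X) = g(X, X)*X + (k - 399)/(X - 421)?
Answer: -434007373455774751/1187851406410 ≈ -3.6537e+5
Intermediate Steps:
g(Y, E) = -20 + E*Y**2 (g(Y, E) = Y**2*E - 20 = E*Y**2 - 20 = -20 + E*Y**2)
r(k, X) = X*(-20 + X**3) + (-399 + k)/(-421 + X) (r(k, X) = (-20 + X*X**2)*X + (k - 399)/(X - 421) = (-20 + X**3)*X + (-399 + k)/(-421 + X) = X*(-20 + X**3) + (-399 + k)/(-421 + X))
r(633, -69/(-149)) - 1*365362 = (-399 + 633 + (-69/(-149))**2*(-20 + (-69/(-149))**3) - 421*(-69/(-149))*(-20 + (-69/(-149))**3))/(-421 - 69/(-149)) - 1*365362 = (-399 + 633 + (-69*(-1/149))**2*(-20 + (-69*(-1/149))**3) - 421*(-69*(-1/149))*(-20 + (-69*(-1/149))**3))/(-421 - 69*(-1/149)) - 365362 = (-399 + 633 + (69/149)**2*(-20 + (69/149)**3) - 421*69/149*(-20 + (69/149)**3))/(-421 + 69/149) - 365362 = (-399 + 633 + 4761*(-20 + 328509/3307949)/22201 - 421*69/149*(-20 + 328509/3307949))/(-62660/149) - 365362 = -149*(-399 + 633 + (4761/22201)*(-65830471/3307949) - 421*69/149*(-65830471/3307949))/62660 - 365362 = -149*(-399 + 633 - 313418872431/73439775749 + 1912309352079/492884401)/62660 - 365362 = -149/62660*301805582112606/73439775749 - 365362 = -11607907004331/1187851406410 - 365362 = -434007373455774751/1187851406410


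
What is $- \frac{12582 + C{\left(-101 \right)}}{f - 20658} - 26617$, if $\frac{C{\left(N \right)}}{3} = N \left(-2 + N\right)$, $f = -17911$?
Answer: $- \frac{1026547282}{38569} \approx -26616.0$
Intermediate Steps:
$C{\left(N \right)} = 3 N \left(-2 + N\right)$
$- \frac{12582 + C{\left(-101 \right)}}{f - 20658} - 26617 = - \frac{12582 + 3 \left(-101\right) \left(-2 - 101\right)}{-17911 - 20658} - 26617 = - \frac{12582 + 3 \left(-101\right) \left(-103\right)}{-38569} - 26617 = - \frac{\left(12582 + 31209\right) \left(-1\right)}{38569} - 26617 = - \frac{43791 \left(-1\right)}{38569} - 26617 = \left(-1\right) \left(- \frac{43791}{38569}\right) - 26617 = \frac{43791}{38569} - 26617 = - \frac{1026547282}{38569}$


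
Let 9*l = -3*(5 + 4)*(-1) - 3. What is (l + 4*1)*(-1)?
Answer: -20/3 ≈ -6.6667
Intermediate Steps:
l = 8/3 (l = (-3*(5 + 4)*(-1) - 3)/9 = (-27*(-1) - 3)/9 = (-3*(-9) - 3)/9 = (27 - 3)/9 = (1/9)*24 = 8/3 ≈ 2.6667)
(l + 4*1)*(-1) = (8/3 + 4*1)*(-1) = (8/3 + 4)*(-1) = (20/3)*(-1) = -20/3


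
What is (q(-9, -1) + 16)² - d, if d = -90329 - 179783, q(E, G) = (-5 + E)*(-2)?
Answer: 272048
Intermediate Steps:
q(E, G) = 10 - 2*E
d = -270112
(q(-9, -1) + 16)² - d = ((10 - 2*(-9)) + 16)² - 1*(-270112) = ((10 + 18) + 16)² + 270112 = (28 + 16)² + 270112 = 44² + 270112 = 1936 + 270112 = 272048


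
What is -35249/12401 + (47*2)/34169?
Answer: -25601221/9015527 ≈ -2.8397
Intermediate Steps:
-35249/12401 + (47*2)/34169 = -35249*1/12401 + 94*(1/34169) = -35249/12401 + 2/727 = -25601221/9015527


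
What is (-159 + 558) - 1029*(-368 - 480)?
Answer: 872991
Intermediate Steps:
(-159 + 558) - 1029*(-368 - 480) = 399 - 1029*(-848) = 399 + 872592 = 872991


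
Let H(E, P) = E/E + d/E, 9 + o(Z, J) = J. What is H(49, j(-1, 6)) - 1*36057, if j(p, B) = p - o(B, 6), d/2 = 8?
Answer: -1766728/49 ≈ -36056.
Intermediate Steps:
d = 16 (d = 2*8 = 16)
o(Z, J) = -9 + J
j(p, B) = 3 + p (j(p, B) = p - (-9 + 6) = p - 1*(-3) = p + 3 = 3 + p)
H(E, P) = 1 + 16/E (H(E, P) = E/E + 16/E = 1 + 16/E)
H(49, j(-1, 6)) - 1*36057 = (16 + 49)/49 - 1*36057 = (1/49)*65 - 36057 = 65/49 - 36057 = -1766728/49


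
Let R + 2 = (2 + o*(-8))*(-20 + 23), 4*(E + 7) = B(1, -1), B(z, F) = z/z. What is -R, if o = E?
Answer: -166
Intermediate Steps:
B(z, F) = 1
E = -27/4 (E = -7 + (¼)*1 = -7 + ¼ = -27/4 ≈ -6.7500)
o = -27/4 ≈ -6.7500
R = 166 (R = -2 + (2 - 27/4*(-8))*(-20 + 23) = -2 + (2 + 54)*3 = -2 + 56*3 = -2 + 168 = 166)
-R = -1*166 = -166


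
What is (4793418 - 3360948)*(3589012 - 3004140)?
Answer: 837811593840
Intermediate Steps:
(4793418 - 3360948)*(3589012 - 3004140) = 1432470*584872 = 837811593840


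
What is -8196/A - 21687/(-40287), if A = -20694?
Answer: 43276835/46316621 ≈ 0.93437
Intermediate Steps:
-8196/A - 21687/(-40287) = -8196/(-20694) - 21687/(-40287) = -8196*(-1/20694) - 21687*(-1/40287) = 1366/3449 + 7229/13429 = 43276835/46316621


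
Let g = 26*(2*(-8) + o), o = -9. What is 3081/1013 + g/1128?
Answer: 1408459/571332 ≈ 2.4652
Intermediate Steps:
g = -650 (g = 26*(2*(-8) - 9) = 26*(-16 - 9) = 26*(-25) = -650)
3081/1013 + g/1128 = 3081/1013 - 650/1128 = 3081*(1/1013) - 650*1/1128 = 3081/1013 - 325/564 = 1408459/571332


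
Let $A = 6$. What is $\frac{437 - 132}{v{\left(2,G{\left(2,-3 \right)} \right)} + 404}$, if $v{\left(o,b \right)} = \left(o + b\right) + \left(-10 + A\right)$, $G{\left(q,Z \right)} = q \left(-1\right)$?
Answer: $\frac{61}{80} \approx 0.7625$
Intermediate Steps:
$G{\left(q,Z \right)} = - q$
$v{\left(o,b \right)} = -4 + b + o$ ($v{\left(o,b \right)} = \left(o + b\right) + \left(-10 + 6\right) = \left(b + o\right) - 4 = -4 + b + o$)
$\frac{437 - 132}{v{\left(2,G{\left(2,-3 \right)} \right)} + 404} = \frac{437 - 132}{\left(-4 - 2 + 2\right) + 404} = \frac{305}{\left(-4 - 2 + 2\right) + 404} = \frac{305}{-4 + 404} = \frac{305}{400} = 305 \cdot \frac{1}{400} = \frac{61}{80}$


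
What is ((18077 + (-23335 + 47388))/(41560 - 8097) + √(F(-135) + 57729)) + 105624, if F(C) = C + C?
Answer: 3534538042/33463 + √57459 ≈ 1.0587e+5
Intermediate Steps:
F(C) = 2*C
((18077 + (-23335 + 47388))/(41560 - 8097) + √(F(-135) + 57729)) + 105624 = ((18077 + (-23335 + 47388))/(41560 - 8097) + √(2*(-135) + 57729)) + 105624 = ((18077 + 24053)/33463 + √(-270 + 57729)) + 105624 = (42130*(1/33463) + √57459) + 105624 = (42130/33463 + √57459) + 105624 = 3534538042/33463 + √57459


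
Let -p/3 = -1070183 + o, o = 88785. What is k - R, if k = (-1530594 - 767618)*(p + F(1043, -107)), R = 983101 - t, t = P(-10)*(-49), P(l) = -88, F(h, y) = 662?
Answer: -6767904376261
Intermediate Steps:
t = 4312 (t = -88*(-49) = 4312)
R = 978789 (R = 983101 - 1*4312 = 983101 - 4312 = 978789)
p = 2944194 (p = -3*(-1070183 + 88785) = -3*(-981398) = 2944194)
k = -6767903397472 (k = (-1530594 - 767618)*(2944194 + 662) = -2298212*2944856 = -6767903397472)
k - R = -6767903397472 - 1*978789 = -6767903397472 - 978789 = -6767904376261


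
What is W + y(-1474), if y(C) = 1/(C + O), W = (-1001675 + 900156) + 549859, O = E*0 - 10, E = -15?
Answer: 665336559/1484 ≈ 4.4834e+5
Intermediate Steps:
O = -10 (O = -15*0 - 10 = 0 - 10 = -10)
W = 448340 (W = -101519 + 549859 = 448340)
y(C) = 1/(-10 + C) (y(C) = 1/(C - 10) = 1/(-10 + C))
W + y(-1474) = 448340 + 1/(-10 - 1474) = 448340 + 1/(-1484) = 448340 - 1/1484 = 665336559/1484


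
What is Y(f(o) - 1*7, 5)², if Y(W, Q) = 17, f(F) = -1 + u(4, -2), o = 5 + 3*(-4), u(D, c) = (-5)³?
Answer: 289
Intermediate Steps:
u(D, c) = -125
o = -7 (o = 5 - 12 = -7)
f(F) = -126 (f(F) = -1 - 125 = -126)
Y(f(o) - 1*7, 5)² = 17² = 289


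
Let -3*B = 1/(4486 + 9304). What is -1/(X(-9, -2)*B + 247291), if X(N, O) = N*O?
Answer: -6895/1705071442 ≈ -4.0438e-6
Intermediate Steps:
B = -1/41370 (B = -1/(3*(4486 + 9304)) = -⅓/13790 = -⅓*1/13790 = -1/41370 ≈ -2.4172e-5)
-1/(X(-9, -2)*B + 247291) = -1/(-9*(-2)*(-1/41370) + 247291) = -1/(18*(-1/41370) + 247291) = -1/(-3/6895 + 247291) = -1/1705071442/6895 = -1*6895/1705071442 = -6895/1705071442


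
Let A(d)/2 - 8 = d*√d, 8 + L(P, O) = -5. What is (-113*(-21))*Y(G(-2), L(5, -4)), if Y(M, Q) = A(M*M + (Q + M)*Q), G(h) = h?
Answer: 37968 + 944454*√199 ≈ 1.3361e+7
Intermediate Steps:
L(P, O) = -13 (L(P, O) = -8 - 5 = -13)
A(d) = 16 + 2*d^(3/2) (A(d) = 16 + 2*(d*√d) = 16 + 2*d^(3/2))
Y(M, Q) = 16 + 2*(M² + Q*(M + Q))^(3/2) (Y(M, Q) = 16 + 2*(M*M + (Q + M)*Q)^(3/2) = 16 + 2*(M² + (M + Q)*Q)^(3/2) = 16 + 2*(M² + Q*(M + Q))^(3/2))
(-113*(-21))*Y(G(-2), L(5, -4)) = (-113*(-21))*(16 + 2*((-2)² + (-13)² - 2*(-13))^(3/2)) = 2373*(16 + 2*(4 + 169 + 26)^(3/2)) = 2373*(16 + 2*199^(3/2)) = 2373*(16 + 2*(199*√199)) = 2373*(16 + 398*√199) = 37968 + 944454*√199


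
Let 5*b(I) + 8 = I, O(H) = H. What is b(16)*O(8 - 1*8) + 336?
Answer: 336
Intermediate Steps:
b(I) = -8/5 + I/5
b(16)*O(8 - 1*8) + 336 = (-8/5 + (⅕)*16)*(8 - 1*8) + 336 = (-8/5 + 16/5)*(8 - 8) + 336 = (8/5)*0 + 336 = 0 + 336 = 336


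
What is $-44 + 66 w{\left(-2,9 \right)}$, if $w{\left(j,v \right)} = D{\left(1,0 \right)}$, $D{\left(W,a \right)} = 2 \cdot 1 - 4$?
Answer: $-176$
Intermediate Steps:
$D{\left(W,a \right)} = -2$ ($D{\left(W,a \right)} = 2 - 4 = -2$)
$w{\left(j,v \right)} = -2$
$-44 + 66 w{\left(-2,9 \right)} = -44 + 66 \left(-2\right) = -44 - 132 = -176$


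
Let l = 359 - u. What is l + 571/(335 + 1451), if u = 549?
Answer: -338769/1786 ≈ -189.68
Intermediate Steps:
l = -190 (l = 359 - 1*549 = 359 - 549 = -190)
l + 571/(335 + 1451) = -190 + 571/(335 + 1451) = -190 + 571/1786 = -338769/1786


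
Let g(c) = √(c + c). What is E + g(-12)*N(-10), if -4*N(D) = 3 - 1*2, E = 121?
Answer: 121 - I*√6/2 ≈ 121.0 - 1.2247*I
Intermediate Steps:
N(D) = -¼ (N(D) = -(3 - 1*2)/4 = -(3 - 2)/4 = -¼*1 = -¼)
g(c) = √2*√c (g(c) = √(2*c) = √2*√c)
E + g(-12)*N(-10) = 121 + (√2*√(-12))*(-¼) = 121 + (√2*(2*I*√3))*(-¼) = 121 + (2*I*√6)*(-¼) = 121 - I*√6/2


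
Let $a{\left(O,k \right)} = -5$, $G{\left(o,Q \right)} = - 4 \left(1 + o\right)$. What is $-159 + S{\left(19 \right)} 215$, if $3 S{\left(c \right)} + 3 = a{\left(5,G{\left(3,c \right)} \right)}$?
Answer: $- \frac{2197}{3} \approx -732.33$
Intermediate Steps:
$G{\left(o,Q \right)} = -4 - 4 o$
$S{\left(c \right)} = - \frac{8}{3}$ ($S{\left(c \right)} = -1 + \frac{1}{3} \left(-5\right) = -1 - \frac{5}{3} = - \frac{8}{3}$)
$-159 + S{\left(19 \right)} 215 = -159 - \frac{1720}{3} = - \frac{2197}{3}$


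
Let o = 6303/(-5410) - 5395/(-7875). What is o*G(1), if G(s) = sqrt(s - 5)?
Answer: -817967*I/852075 ≈ -0.95997*I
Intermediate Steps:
G(s) = sqrt(-5 + s)
o = -817967/1704150 (o = 6303*(-1/5410) - 5395*(-1/7875) = -6303/5410 + 1079/1575 = -817967/1704150 ≈ -0.47999)
o*G(1) = -817967*sqrt(-5 + 1)/1704150 = -817967*I/852075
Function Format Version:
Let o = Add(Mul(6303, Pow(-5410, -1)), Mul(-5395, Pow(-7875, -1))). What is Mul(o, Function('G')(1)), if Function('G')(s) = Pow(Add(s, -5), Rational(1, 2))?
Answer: Mul(Rational(-817967, 852075), I) ≈ Mul(-0.95997, I)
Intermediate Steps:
Function('G')(s) = Pow(Add(-5, s), Rational(1, 2))
o = Rational(-817967, 1704150) (o = Add(Mul(6303, Rational(-1, 5410)), Mul(-5395, Rational(-1, 7875))) = Add(Rational(-6303, 5410), Rational(1079, 1575)) = Rational(-817967, 1704150) ≈ -0.47999)
Mul(o, Function('G')(1)) = Mul(Rational(-817967, 1704150), Pow(Add(-5, 1), Rational(1, 2))) = Mul(Rational(-817967, 1704150), Pow(-4, Rational(1, 2))) = Mul(Rational(-817967, 1704150), Mul(2, I)) = Mul(Rational(-817967, 852075), I)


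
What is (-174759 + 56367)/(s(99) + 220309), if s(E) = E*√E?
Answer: -13041411564/24267542591 + 17581212*√11/24267542591 ≈ -0.53500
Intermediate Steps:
s(E) = E^(3/2)
(-174759 + 56367)/(s(99) + 220309) = (-174759 + 56367)/(99^(3/2) + 220309) = -118392/(297*√11 + 220309) = -118392/(220309 + 297*√11)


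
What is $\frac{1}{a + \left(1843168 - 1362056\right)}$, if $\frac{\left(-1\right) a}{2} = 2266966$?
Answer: $- \frac{1}{4052820} \approx -2.4674 \cdot 10^{-7}$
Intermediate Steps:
$a = -4533932$ ($a = \left(-2\right) 2266966 = -4533932$)
$\frac{1}{a + \left(1843168 - 1362056\right)} = \frac{1}{-4533932 + \left(1843168 - 1362056\right)} = \frac{1}{-4533932 + 481112} = \frac{1}{-4052820} = - \frac{1}{4052820}$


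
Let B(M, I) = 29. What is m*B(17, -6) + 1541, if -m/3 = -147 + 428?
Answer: -22906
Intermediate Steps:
m = -843 (m = -3*(-147 + 428) = -3*281 = -843)
m*B(17, -6) + 1541 = -843*29 + 1541 = -24447 + 1541 = -22906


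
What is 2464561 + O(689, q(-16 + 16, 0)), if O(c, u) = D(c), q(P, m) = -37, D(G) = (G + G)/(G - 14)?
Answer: 1663580053/675 ≈ 2.4646e+6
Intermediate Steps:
D(G) = 2*G/(-14 + G) (D(G) = (2*G)/(-14 + G) = 2*G/(-14 + G))
O(c, u) = 2*c/(-14 + c)
2464561 + O(689, q(-16 + 16, 0)) = 2464561 + 2*689/(-14 + 689) = 2464561 + 2*689/675 = 2464561 + 2*689*(1/675) = 2464561 + 1378/675 = 1663580053/675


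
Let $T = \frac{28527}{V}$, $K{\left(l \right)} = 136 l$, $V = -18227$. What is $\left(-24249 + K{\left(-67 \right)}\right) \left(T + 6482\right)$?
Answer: $- \frac{3940564189207}{18227} \approx -2.1619 \cdot 10^{8}$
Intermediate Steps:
$T = - \frac{28527}{18227}$ ($T = \frac{28527}{-18227} = 28527 \left(- \frac{1}{18227}\right) = - \frac{28527}{18227} \approx -1.5651$)
$\left(-24249 + K{\left(-67 \right)}\right) \left(T + 6482\right) = \left(-24249 + 136 \left(-67\right)\right) \left(- \frac{28527}{18227} + 6482\right) = \left(-24249 - 9112\right) \frac{118118887}{18227} = \left(-33361\right) \frac{118118887}{18227} = - \frac{3940564189207}{18227}$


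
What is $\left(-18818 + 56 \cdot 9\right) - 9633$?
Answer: $-27947$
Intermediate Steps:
$\left(-18818 + 56 \cdot 9\right) - 9633 = \left(-18818 + 504\right) - 9633 = -18314 - 9633 = -27947$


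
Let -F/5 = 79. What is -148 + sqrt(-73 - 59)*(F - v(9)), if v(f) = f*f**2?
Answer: -148 - 2248*I*sqrt(33) ≈ -148.0 - 12914.0*I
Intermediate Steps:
v(f) = f**3
F = -395 (F = -5*79 = -395)
-148 + sqrt(-73 - 59)*(F - v(9)) = -148 + sqrt(-73 - 59)*(-395 - 1*9**3) = -148 + sqrt(-132)*(-395 - 1*729) = -148 + (2*I*sqrt(33))*(-395 - 729) = -148 + (2*I*sqrt(33))*(-1124) = -148 - 2248*I*sqrt(33)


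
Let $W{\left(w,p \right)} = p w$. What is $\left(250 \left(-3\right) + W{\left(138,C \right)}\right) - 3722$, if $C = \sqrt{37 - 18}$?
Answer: $-4472 + 138 \sqrt{19} \approx -3870.5$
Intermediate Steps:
$C = \sqrt{19} \approx 4.3589$
$\left(250 \left(-3\right) + W{\left(138,C \right)}\right) - 3722 = \left(250 \left(-3\right) + \sqrt{19} \cdot 138\right) - 3722 = \left(-750 + 138 \sqrt{19}\right) - 3722 = -4472 + 138 \sqrt{19}$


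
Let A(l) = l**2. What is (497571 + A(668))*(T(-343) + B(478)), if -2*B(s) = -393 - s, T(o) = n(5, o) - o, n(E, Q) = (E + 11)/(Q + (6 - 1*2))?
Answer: 498126506845/678 ≈ 7.3470e+8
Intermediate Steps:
n(E, Q) = (11 + E)/(4 + Q) (n(E, Q) = (11 + E)/(Q + (6 - 2)) = (11 + E)/(Q + 4) = (11 + E)/(4 + Q))
T(o) = -o + 16/(4 + o) (T(o) = (11 + 5)/(4 + o) - o = 16/(4 + o) - o = -o + 16/(4 + o))
B(s) = 393/2 + s/2 (B(s) = -(-393 - s)/2 = 393/2 + s/2)
(497571 + A(668))*(T(-343) + B(478)) = (497571 + 668**2)*((16 - 1*(-343)*(4 - 343))/(4 - 343) + (393/2 + (1/2)*478)) = (497571 + 446224)*((16 - 1*(-343)*(-339))/(-339) + (393/2 + 239)) = 943795*(-(16 - 116277)/339 + 871/2) = 943795*(-1/339*(-116261) + 871/2) = 943795*(116261/339 + 871/2) = 943795*(527791/678) = 498126506845/678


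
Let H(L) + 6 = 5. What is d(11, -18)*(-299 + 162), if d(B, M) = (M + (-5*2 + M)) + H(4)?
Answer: 6439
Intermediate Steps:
H(L) = -1 (H(L) = -6 + 5 = -1)
d(B, M) = -11 + 2*M (d(B, M) = (M + (-5*2 + M)) - 1 = (M + (-10 + M)) - 1 = (-10 + 2*M) - 1 = -11 + 2*M)
d(11, -18)*(-299 + 162) = (-11 + 2*(-18))*(-299 + 162) = (-11 - 36)*(-137) = -47*(-137) = 6439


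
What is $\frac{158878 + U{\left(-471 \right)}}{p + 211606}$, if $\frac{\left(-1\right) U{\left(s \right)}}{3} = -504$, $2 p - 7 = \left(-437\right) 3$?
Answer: $\frac{80195}{105477} \approx 0.76031$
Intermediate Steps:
$p = -652$ ($p = \frac{7}{2} + \frac{\left(-437\right) 3}{2} = \frac{7}{2} + \frac{1}{2} \left(-1311\right) = \frac{7}{2} - \frac{1311}{2} = -652$)
$U{\left(s \right)} = 1512$ ($U{\left(s \right)} = \left(-3\right) \left(-504\right) = 1512$)
$\frac{158878 + U{\left(-471 \right)}}{p + 211606} = \frac{158878 + 1512}{-652 + 211606} = \frac{160390}{210954} = 160390 \cdot \frac{1}{210954} = \frac{80195}{105477}$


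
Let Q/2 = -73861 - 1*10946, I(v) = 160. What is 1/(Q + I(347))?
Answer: -1/169454 ≈ -5.9013e-6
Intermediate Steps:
Q = -169614 (Q = 2*(-73861 - 1*10946) = 2*(-73861 - 10946) = 2*(-84807) = -169614)
1/(Q + I(347)) = 1/(-169614 + 160) = 1/(-169454) = -1/169454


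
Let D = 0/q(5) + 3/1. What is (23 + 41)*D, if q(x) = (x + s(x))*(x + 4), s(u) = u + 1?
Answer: 192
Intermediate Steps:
s(u) = 1 + u
q(x) = (1 + 2*x)*(4 + x) (q(x) = (x + (1 + x))*(x + 4) = (1 + 2*x)*(4 + x))
D = 3 (D = 0/(4 + 2*5² + 9*5) + 3/1 = 0/(4 + 2*25 + 45) + 3*1 = 0/(4 + 50 + 45) + 3 = 0/99 + 3 = 0*(1/99) + 3 = 0 + 3 = 3)
(23 + 41)*D = (23 + 41)*3 = 64*3 = 192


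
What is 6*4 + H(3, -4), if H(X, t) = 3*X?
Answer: 33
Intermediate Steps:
6*4 + H(3, -4) = 6*4 + 3*3 = 24 + 9 = 33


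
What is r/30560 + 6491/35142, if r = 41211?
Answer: 823300961/536969760 ≈ 1.5332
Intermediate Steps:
r/30560 + 6491/35142 = 41211/30560 + 6491/35142 = 823300961/536969760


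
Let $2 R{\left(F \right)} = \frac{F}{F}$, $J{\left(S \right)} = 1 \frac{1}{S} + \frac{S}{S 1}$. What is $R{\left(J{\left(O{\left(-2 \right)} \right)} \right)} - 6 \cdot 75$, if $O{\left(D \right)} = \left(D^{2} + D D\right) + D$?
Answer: $- \frac{899}{2} \approx -449.5$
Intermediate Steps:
$O{\left(D \right)} = D + 2 D^{2}$ ($O{\left(D \right)} = \left(D^{2} + D^{2}\right) + D = 2 D^{2} + D = D + 2 D^{2}$)
$J{\left(S \right)} = 1 + \frac{1}{S}$ ($J{\left(S \right)} = \frac{1}{S} + \frac{S}{S} = \frac{1}{S} + 1 = 1 + \frac{1}{S}$)
$R{\left(F \right)} = \frac{1}{2}$ ($R{\left(F \right)} = \frac{F \frac{1}{F}}{2} = \frac{1}{2} \cdot 1 = \frac{1}{2}$)
$R{\left(J{\left(O{\left(-2 \right)} \right)} \right)} - 6 \cdot 75 = \frac{1}{2} - 6 \cdot 75 = \frac{1}{2} - 450 = - \frac{899}{2}$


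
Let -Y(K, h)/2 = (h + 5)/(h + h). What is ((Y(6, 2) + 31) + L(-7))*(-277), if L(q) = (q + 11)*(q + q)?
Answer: 15789/2 ≈ 7894.5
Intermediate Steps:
L(q) = 2*q*(11 + q) (L(q) = (11 + q)*(2*q) = 2*q*(11 + q))
Y(K, h) = -(5 + h)/h (Y(K, h) = -2*(h + 5)/(h + h) = -2*(5 + h)/(2*h) = -2*(5 + h)*1/(2*h) = -(5 + h)/h)
((Y(6, 2) + 31) + L(-7))*(-277) = (((-5 - 1*2)/2 + 31) + 2*(-7)*(11 - 7))*(-277) = (((-5 - 2)/2 + 31) + 2*(-7)*4)*(-277) = (((½)*(-7) + 31) - 56)*(-277) = ((-7/2 + 31) - 56)*(-277) = (55/2 - 56)*(-277) = -57/2*(-277) = 15789/2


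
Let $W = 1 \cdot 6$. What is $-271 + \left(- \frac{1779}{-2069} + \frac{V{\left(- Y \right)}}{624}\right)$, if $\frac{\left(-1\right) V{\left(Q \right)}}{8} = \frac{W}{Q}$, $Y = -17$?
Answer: $- \frac{123523389}{457249} \approx -270.14$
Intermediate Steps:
$W = 6$
$V{\left(Q \right)} = - \frac{48}{Q}$ ($V{\left(Q \right)} = - 8 \frac{6}{Q} = - \frac{48}{Q}$)
$-271 + \left(- \frac{1779}{-2069} + \frac{V{\left(- Y \right)}}{624}\right) = -271 + \left(- \frac{1779}{-2069} + \frac{\left(-48\right) \frac{1}{\left(-1\right) \left(-17\right)}}{624}\right) = -271 + \left(\left(-1779\right) \left(- \frac{1}{2069}\right) + - \frac{48}{17} \cdot \frac{1}{624}\right) = -271 + \left(\frac{1779}{2069} + \left(-48\right) \frac{1}{17} \cdot \frac{1}{624}\right) = -271 + \left(\frac{1779}{2069} - \frac{1}{221}\right) = -271 + \frac{391090}{457249} = - \frac{123523389}{457249}$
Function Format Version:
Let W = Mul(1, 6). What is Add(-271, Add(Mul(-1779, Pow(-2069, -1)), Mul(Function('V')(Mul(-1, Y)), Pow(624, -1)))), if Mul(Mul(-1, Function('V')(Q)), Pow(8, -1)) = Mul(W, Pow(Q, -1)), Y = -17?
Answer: Rational(-123523389, 457249) ≈ -270.14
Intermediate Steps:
W = 6
Function('V')(Q) = Mul(-48, Pow(Q, -1)) (Function('V')(Q) = Mul(-8, Mul(6, Pow(Q, -1))) = Mul(-48, Pow(Q, -1)))
Add(-271, Add(Mul(-1779, Pow(-2069, -1)), Mul(Function('V')(Mul(-1, Y)), Pow(624, -1)))) = Add(-271, Add(Mul(-1779, Pow(-2069, -1)), Mul(Mul(-48, Pow(Mul(-1, -17), -1)), Pow(624, -1)))) = Add(-271, Add(Mul(-1779, Rational(-1, 2069)), Mul(Mul(-48, Pow(17, -1)), Rational(1, 624)))) = Add(-271, Add(Rational(1779, 2069), Mul(Mul(-48, Rational(1, 17)), Rational(1, 624)))) = Add(-271, Add(Rational(1779, 2069), Mul(Rational(-48, 17), Rational(1, 624)))) = Add(-271, Add(Rational(1779, 2069), Rational(-1, 221))) = Add(-271, Rational(391090, 457249)) = Rational(-123523389, 457249)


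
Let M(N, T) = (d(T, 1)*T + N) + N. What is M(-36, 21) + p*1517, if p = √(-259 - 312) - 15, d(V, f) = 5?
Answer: -22722 + 1517*I*√571 ≈ -22722.0 + 36250.0*I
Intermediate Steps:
p = -15 + I*√571 (p = √(-571) - 1*15 = I*√571 - 15 = -15 + I*√571 ≈ -15.0 + 23.896*I)
M(N, T) = 2*N + 5*T (M(N, T) = (5*T + N) + N = (N + 5*T) + N = 2*N + 5*T)
M(-36, 21) + p*1517 = (2*(-36) + 5*21) + (-15 + I*√571)*1517 = (-72 + 105) + (-22755 + 1517*I*√571) = 33 + (-22755 + 1517*I*√571) = -22722 + 1517*I*√571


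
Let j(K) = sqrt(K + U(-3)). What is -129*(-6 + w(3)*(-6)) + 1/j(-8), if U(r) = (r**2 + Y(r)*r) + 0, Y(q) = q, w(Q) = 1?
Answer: 1548 + sqrt(10)/10 ≈ 1548.3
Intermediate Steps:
U(r) = 2*r**2 (U(r) = (r**2 + r*r) + 0 = (r**2 + r**2) + 0 = 2*r**2 + 0 = 2*r**2)
j(K) = sqrt(18 + K) (j(K) = sqrt(K + 2*(-3)**2) = sqrt(K + 2*9) = sqrt(K + 18) = sqrt(18 + K))
-129*(-6 + w(3)*(-6)) + 1/j(-8) = -129*(-6 + 1*(-6)) + 1/(sqrt(18 - 8)) = -129*(-6 - 6) + 1/(sqrt(10)) = -129*(-12) + sqrt(10)/10 = 1548 + sqrt(10)/10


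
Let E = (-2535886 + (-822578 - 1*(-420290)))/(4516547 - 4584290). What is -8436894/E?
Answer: -285770255121/1469087 ≈ -1.9452e+5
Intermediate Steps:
E = 2938174/67743 (E = (-2535886 + (-822578 + 420290))/(-67743) = (-2535886 - 402288)*(-1/67743) = -2938174*(-1/67743) = 2938174/67743 ≈ 43.372)
-8436894/E = -8436894/2938174/67743 = -8436894*67743/2938174 = -285770255121/1469087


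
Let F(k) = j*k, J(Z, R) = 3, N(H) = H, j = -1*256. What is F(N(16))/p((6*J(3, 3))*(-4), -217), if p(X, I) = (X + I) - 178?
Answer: 4096/467 ≈ 8.7709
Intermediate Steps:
j = -256
F(k) = -256*k
p(X, I) = -178 + I + X (p(X, I) = (I + X) - 178 = -178 + I + X)
F(N(16))/p((6*J(3, 3))*(-4), -217) = (-256*16)/(-178 - 217 + (6*3)*(-4)) = -4096/(-178 - 217 + 18*(-4)) = -4096/(-178 - 217 - 72) = -4096/(-467) = -4096*(-1/467) = 4096/467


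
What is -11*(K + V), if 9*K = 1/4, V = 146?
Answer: -57827/36 ≈ -1606.3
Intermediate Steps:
K = 1/36 (K = (⅑)/4 = (⅑)*(¼) = 1/36 ≈ 0.027778)
-11*(K + V) = -11*(1/36 + 146) = -11*5257/36 = -57827/36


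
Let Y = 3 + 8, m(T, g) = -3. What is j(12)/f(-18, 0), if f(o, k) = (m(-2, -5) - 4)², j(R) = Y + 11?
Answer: 22/49 ≈ 0.44898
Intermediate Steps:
Y = 11
j(R) = 22 (j(R) = 11 + 11 = 22)
f(o, k) = 49 (f(o, k) = (-3 - 4)² = (-7)² = 49)
j(12)/f(-18, 0) = 22/49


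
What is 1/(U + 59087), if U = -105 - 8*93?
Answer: 1/58238 ≈ 1.7171e-5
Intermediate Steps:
U = -849 (U = -105 - 744 = -849)
1/(U + 59087) = 1/(-849 + 59087) = 1/58238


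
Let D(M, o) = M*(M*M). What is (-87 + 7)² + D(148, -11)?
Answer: 3248192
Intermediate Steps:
D(M, o) = M³ (D(M, o) = M*M² = M³)
(-87 + 7)² + D(148, -11) = (-87 + 7)² + 148³ = (-80)² + 3241792 = 6400 + 3241792 = 3248192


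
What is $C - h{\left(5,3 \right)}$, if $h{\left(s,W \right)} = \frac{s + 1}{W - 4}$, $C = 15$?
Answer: $21$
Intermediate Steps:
$h{\left(s,W \right)} = \frac{1 + s}{-4 + W}$
$C - h{\left(5,3 \right)} = 15 - \frac{1 + 5}{-4 + 3} = 15 - \frac{1}{-1} \cdot 6 = 15 - \left(-1\right) 6 = 15 - -6 = 15 + 6 = 21$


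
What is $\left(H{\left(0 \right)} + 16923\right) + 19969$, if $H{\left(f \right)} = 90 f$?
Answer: $36892$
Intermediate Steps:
$\left(H{\left(0 \right)} + 16923\right) + 19969 = \left(90 \cdot 0 + 16923\right) + 19969 = \left(0 + 16923\right) + 19969 = 16923 + 19969 = 36892$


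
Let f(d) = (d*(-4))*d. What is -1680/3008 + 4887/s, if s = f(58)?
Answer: -582909/632432 ≈ -0.92169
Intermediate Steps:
f(d) = -4*d² (f(d) = (-4*d)*d = -4*d²)
s = -13456 (s = -4*58² = -4*3364 = -13456)
-1680/3008 + 4887/s = -1680/3008 + 4887/(-13456) = -1680*1/3008 + 4887*(-1/13456) = -105/188 - 4887/13456 = -582909/632432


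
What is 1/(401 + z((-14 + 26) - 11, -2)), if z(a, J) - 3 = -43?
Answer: 1/361 ≈ 0.0027701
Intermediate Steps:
z(a, J) = -40 (z(a, J) = 3 - 43 = -40)
1/(401 + z((-14 + 26) - 11, -2)) = 1/(401 - 40) = 1/361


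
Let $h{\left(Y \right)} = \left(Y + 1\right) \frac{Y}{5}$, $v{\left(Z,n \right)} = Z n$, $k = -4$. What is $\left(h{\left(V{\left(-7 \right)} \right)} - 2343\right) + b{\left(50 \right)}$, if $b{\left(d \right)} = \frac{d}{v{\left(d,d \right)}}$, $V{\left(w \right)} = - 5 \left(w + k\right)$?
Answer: $- \frac{86349}{50} \approx -1727.0$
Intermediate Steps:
$V{\left(w \right)} = 20 - 5 w$ ($V{\left(w \right)} = - 5 \left(w - 4\right) = - 5 \left(-4 + w\right) = 20 - 5 w$)
$h{\left(Y \right)} = \frac{Y \left(1 + Y\right)}{5}$ ($h{\left(Y \right)} = \left(1 + Y\right) Y \frac{1}{5} = \left(1 + Y\right) \frac{Y}{5} = \frac{Y \left(1 + Y\right)}{5}$)
$b{\left(d \right)} = \frac{1}{d}$ ($b{\left(d \right)} = \frac{d}{d d} = \frac{d}{d^{2}} = \frac{1}{d}$)
$\left(h{\left(V{\left(-7 \right)} \right)} - 2343\right) + b{\left(50 \right)} = \left(\frac{\left(20 - -35\right) \left(1 + \left(20 - -35\right)\right)}{5} - 2343\right) + \frac{1}{50} = \left(\frac{\left(20 + 35\right) \left(1 + \left(20 + 35\right)\right)}{5} - 2343\right) + \frac{1}{50} = \left(\frac{1}{5} \cdot 55 \left(1 + 55\right) - 2343\right) + \frac{1}{50} = \left(\frac{1}{5} \cdot 55 \cdot 56 - 2343\right) + \frac{1}{50} = \left(616 - 2343\right) + \frac{1}{50} = -1727 + \frac{1}{50} = - \frac{86349}{50}$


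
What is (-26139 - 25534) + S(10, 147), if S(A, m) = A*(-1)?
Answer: -51683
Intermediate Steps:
S(A, m) = -A
(-26139 - 25534) + S(10, 147) = (-26139 - 25534) - 1*10 = -51673 - 10 = -51683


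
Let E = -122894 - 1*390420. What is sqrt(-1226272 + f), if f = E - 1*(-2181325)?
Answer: sqrt(441739) ≈ 664.63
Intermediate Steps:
E = -513314 (E = -122894 - 390420 = -513314)
f = 1668011 (f = -513314 - 1*(-2181325) = -513314 + 2181325 = 1668011)
sqrt(-1226272 + f) = sqrt(-1226272 + 1668011) = sqrt(441739)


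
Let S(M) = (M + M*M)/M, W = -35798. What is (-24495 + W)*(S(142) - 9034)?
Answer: 536065063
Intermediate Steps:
S(M) = (M + M²)/M
(-24495 + W)*(S(142) - 9034) = (-24495 - 35798)*((1 + 142) - 9034) = -60293*(143 - 9034) = -60293*(-8891) = 536065063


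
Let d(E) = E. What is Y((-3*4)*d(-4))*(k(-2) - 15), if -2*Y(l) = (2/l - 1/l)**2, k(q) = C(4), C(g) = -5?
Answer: 5/1152 ≈ 0.0043403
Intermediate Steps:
k(q) = -5
Y(l) = -1/(2*l**2) (Y(l) = -(2/l - 1/l)**2/2 = -1/(2*l**2))
Y((-3*4)*d(-4))*(k(-2) - 15) = (-1/(2*(-3*4*(-4))**2))*(-5 - 15) = -1/(2*(-12*(-4))**2)*(-20) = -1/2/48**2*(-20) = -1/2*1/2304*(-20) = -1/4608*(-20) = 5/1152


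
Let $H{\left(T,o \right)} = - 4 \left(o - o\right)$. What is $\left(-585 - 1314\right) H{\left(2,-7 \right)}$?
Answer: $0$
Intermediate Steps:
$H{\left(T,o \right)} = 0$ ($H{\left(T,o \right)} = \left(-4\right) 0 = 0$)
$\left(-585 - 1314\right) H{\left(2,-7 \right)} = \left(-585 - 1314\right) 0 = \left(-1899\right) 0 = 0$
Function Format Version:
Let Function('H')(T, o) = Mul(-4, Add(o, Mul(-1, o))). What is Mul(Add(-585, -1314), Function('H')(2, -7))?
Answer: 0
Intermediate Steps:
Function('H')(T, o) = 0 (Function('H')(T, o) = Mul(-4, 0) = 0)
Mul(Add(-585, -1314), Function('H')(2, -7)) = Mul(Add(-585, -1314), 0) = Mul(-1899, 0) = 0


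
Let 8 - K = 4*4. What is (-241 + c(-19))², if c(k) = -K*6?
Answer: 37249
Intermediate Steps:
K = -8 (K = 8 - 4*4 = 8 - 1*16 = 8 - 16 = -8)
c(k) = 48 (c(k) = -1*(-8)*6 = 8*6 = 48)
(-241 + c(-19))² = (-241 + 48)² = (-193)² = 37249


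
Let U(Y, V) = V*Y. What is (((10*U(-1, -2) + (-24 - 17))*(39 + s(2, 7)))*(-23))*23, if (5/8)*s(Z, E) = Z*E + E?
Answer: 4032567/5 ≈ 8.0651e+5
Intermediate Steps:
s(Z, E) = 8*E/5 + 8*E*Z/5 (s(Z, E) = 8*(Z*E + E)/5 = 8*(E*Z + E)/5 = 8*(E + E*Z)/5 = 8*E/5 + 8*E*Z/5)
(((10*U(-1, -2) + (-24 - 17))*(39 + s(2, 7)))*(-23))*23 = (((10*(-2*(-1)) + (-24 - 17))*(39 + (8/5)*7*(1 + 2)))*(-23))*23 = (((10*2 - 41)*(39 + (8/5)*7*3))*(-23))*23 = (((20 - 41)*(39 + 168/5))*(-23))*23 = (-21*363/5*(-23))*23 = -7623/5*(-23)*23 = (175329/5)*23 = 4032567/5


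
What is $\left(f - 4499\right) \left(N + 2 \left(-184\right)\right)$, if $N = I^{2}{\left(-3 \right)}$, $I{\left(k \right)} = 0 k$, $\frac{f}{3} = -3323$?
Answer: $5324224$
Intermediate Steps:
$f = -9969$ ($f = 3 \left(-3323\right) = -9969$)
$I{\left(k \right)} = 0$
$N = 0$ ($N = 0^{2} = 0$)
$\left(f - 4499\right) \left(N + 2 \left(-184\right)\right) = \left(-9969 - 4499\right) \left(0 + 2 \left(-184\right)\right) = - 14468 \left(0 - 368\right) = \left(-14468\right) \left(-368\right) = 5324224$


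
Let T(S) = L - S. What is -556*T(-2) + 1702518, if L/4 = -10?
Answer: 1723646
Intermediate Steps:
L = -40 (L = 4*(-10) = -40)
T(S) = -40 - S
-556*T(-2) + 1702518 = -556*(-40 - 1*(-2)) + 1702518 = -556*(-40 + 2) + 1702518 = -556*(-38) + 1702518 = 21128 + 1702518 = 1723646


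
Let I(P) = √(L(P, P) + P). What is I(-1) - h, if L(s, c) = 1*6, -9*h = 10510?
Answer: 10510/9 + √5 ≈ 1170.0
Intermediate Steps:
h = -10510/9 (h = -⅑*10510 = -10510/9 ≈ -1167.8)
L(s, c) = 6
I(P) = √(6 + P)
I(-1) - h = √(6 - 1) - 1*(-10510/9) = √5 + 10510/9 = 10510/9 + √5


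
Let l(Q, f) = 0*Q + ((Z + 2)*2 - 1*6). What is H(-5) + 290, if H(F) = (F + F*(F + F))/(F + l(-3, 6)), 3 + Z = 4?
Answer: 281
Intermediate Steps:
Z = 1 (Z = -3 + 4 = 1)
l(Q, f) = 0 (l(Q, f) = 0*Q + ((1 + 2)*2 - 1*6) = 0 + (3*2 - 6) = 0 + (6 - 6) = 0 + 0 = 0)
H(F) = (F + 2*F²)/F (H(F) = (F + F*(F + F))/(F + 0) = (F + F*(2*F))/F = (F + 2*F²)/F)
H(-5) + 290 = (1 + 2*(-5)) + 290 = (1 - 10) + 290 = -9 + 290 = 281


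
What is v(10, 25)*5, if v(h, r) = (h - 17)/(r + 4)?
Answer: -35/29 ≈ -1.2069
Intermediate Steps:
v(h, r) = (-17 + h)/(4 + r)
v(10, 25)*5 = ((-17 + 10)/(4 + 25))*5 = (-7/29)*5 = ((1/29)*(-7))*5 = -7/29*5 = -35/29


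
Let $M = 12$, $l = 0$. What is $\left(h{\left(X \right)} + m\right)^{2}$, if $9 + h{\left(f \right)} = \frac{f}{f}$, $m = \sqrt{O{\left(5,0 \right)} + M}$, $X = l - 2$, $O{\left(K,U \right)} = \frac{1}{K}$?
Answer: $\frac{\left(40 - \sqrt{305}\right)^{2}}{25} \approx 20.314$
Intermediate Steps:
$X = -2$ ($X = 0 - 2 = -2$)
$m = \frac{\sqrt{305}}{5}$ ($m = \sqrt{\frac{1}{5} + 12} = \sqrt{\frac{61}{5}} = \frac{\sqrt{305}}{5} \approx 3.4929$)
$h{\left(f \right)} = -8$ ($h{\left(f \right)} = -9 + \frac{f}{f} = -9 + 1 = -8$)
$\left(h{\left(X \right)} + m\right)^{2} = \left(-8 + \frac{\sqrt{305}}{5}\right)^{2}$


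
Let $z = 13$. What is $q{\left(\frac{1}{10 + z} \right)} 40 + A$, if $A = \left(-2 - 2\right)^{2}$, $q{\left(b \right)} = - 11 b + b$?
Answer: $- \frac{32}{23} \approx -1.3913$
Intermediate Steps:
$q{\left(b \right)} = - 10 b$
$A = 16$ ($A = \left(-4\right)^{2} = 16$)
$q{\left(\frac{1}{10 + z} \right)} 40 + A = - \frac{10}{10 + 13} \cdot 40 + 16 = - \frac{10}{23} \cdot 40 + 16 = \left(-10\right) \frac{1}{23} \cdot 40 + 16 = \left(- \frac{10}{23}\right) 40 + 16 = - \frac{400}{23} + 16 = - \frac{32}{23}$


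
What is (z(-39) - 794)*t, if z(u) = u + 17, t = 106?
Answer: -86496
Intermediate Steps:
z(u) = 17 + u
(z(-39) - 794)*t = ((17 - 39) - 794)*106 = (-22 - 794)*106 = -816*106 = -86496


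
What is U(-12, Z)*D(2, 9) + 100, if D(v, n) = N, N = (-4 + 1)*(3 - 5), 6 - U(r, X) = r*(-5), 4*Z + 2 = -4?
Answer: -224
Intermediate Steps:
Z = -3/2 (Z = -½ + (¼)*(-4) = -½ - 1 = -3/2 ≈ -1.5000)
U(r, X) = 6 + 5*r (U(r, X) = 6 - r*(-5) = 6 - (-5)*r = 6 + 5*r)
N = 6 (N = -3*(-2) = 6)
D(v, n) = 6
U(-12, Z)*D(2, 9) + 100 = (6 + 5*(-12))*6 + 100 = (6 - 60)*6 + 100 = -54*6 + 100 = -324 + 100 = -224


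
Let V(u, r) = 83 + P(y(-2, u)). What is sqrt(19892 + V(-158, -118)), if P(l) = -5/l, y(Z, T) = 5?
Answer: sqrt(19974) ≈ 141.33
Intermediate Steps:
V(u, r) = 82 (V(u, r) = 83 - 5/5 = 83 - 5*1/5 = 83 - 1 = 82)
sqrt(19892 + V(-158, -118)) = sqrt(19892 + 82) = sqrt(19974)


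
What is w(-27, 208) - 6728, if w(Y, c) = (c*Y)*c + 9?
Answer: -1174847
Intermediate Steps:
w(Y, c) = 9 + Y*c**2 (w(Y, c) = (Y*c)*c + 9 = Y*c**2 + 9 = 9 + Y*c**2)
w(-27, 208) - 6728 = (9 - 27*208**2) - 6728 = (9 - 27*43264) - 6728 = (9 - 1168128) - 6728 = -1168119 - 6728 = -1174847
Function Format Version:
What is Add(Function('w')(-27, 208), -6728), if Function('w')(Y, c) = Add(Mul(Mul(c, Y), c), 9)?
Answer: -1174847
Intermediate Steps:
Function('w')(Y, c) = Add(9, Mul(Y, Pow(c, 2))) (Function('w')(Y, c) = Add(Mul(Mul(Y, c), c), 9) = Add(Mul(Y, Pow(c, 2)), 9) = Add(9, Mul(Y, Pow(c, 2))))
Add(Function('w')(-27, 208), -6728) = Add(Add(9, Mul(-27, Pow(208, 2))), -6728) = Add(Add(9, Mul(-27, 43264)), -6728) = Add(Add(9, -1168128), -6728) = Add(-1168119, -6728) = -1174847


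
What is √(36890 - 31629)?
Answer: √5261 ≈ 72.533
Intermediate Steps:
√(36890 - 31629) = √5261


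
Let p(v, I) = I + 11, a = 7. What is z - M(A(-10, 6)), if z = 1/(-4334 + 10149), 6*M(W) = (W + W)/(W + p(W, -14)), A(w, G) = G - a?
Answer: -5803/69780 ≈ -0.083161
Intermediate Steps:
p(v, I) = 11 + I
A(w, G) = -7 + G (A(w, G) = G - 1*7 = G - 7 = -7 + G)
M(W) = W/(3*(-3 + W)) (M(W) = ((W + W)/(W + (11 - 14)))/6 = ((2*W)/(W - 3))/6 = ((2*W)/(-3 + W))/6 = (2*W/(-3 + W))/6 = W/(3*(-3 + W)))
z = 1/5815 ≈ 0.00017197
z - M(A(-10, 6)) = 1/5815 - (-7 + 6)/(3*(-3 + (-7 + 6))) = 1/5815 - (-1)/(3*(-3 - 1)) = 1/5815 - (-1)/(3*(-4)) = 1/5815 - (-1)*(-1)/(3*4) = 1/5815 - 1*1/12 = 1/5815 - 1/12 = -5803/69780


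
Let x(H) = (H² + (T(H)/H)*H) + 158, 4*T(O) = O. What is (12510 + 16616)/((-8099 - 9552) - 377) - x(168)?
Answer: -256228499/9014 ≈ -28426.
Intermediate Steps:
T(O) = O/4
x(H) = 158 + H² + H/4 (x(H) = (H² + ((H/4)/H)*H) + 158 = (H² + H/4) + 158 = 158 + H² + H/4)
(12510 + 16616)/((-8099 - 9552) - 377) - x(168) = (12510 + 16616)/((-8099 - 9552) - 377) - (158 + 168² + (¼)*168) = 29126/(-17651 - 377) - (158 + 28224 + 42) = 29126/(-18028) - 1*28424 = 29126*(-1/18028) - 28424 = -14563/9014 - 28424 = -256228499/9014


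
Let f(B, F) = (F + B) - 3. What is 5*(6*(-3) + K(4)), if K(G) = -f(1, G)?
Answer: -100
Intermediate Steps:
f(B, F) = -3 + B + F (f(B, F) = (B + F) - 3 = -3 + B + F)
K(G) = 2 - G (K(G) = -(-3 + 1 + G) = -(-2 + G) = 2 - G)
5*(6*(-3) + K(4)) = 5*(6*(-3) + (2 - 1*4)) = 5*(-18 + (2 - 4)) = 5*(-18 - 2) = 5*(-20) = -100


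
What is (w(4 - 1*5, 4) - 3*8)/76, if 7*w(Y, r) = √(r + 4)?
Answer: -6/19 + √2/266 ≈ -0.31047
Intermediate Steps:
w(Y, r) = √(4 + r)/7 (w(Y, r) = √(r + 4)/7 = √(4 + r)/7)
(w(4 - 1*5, 4) - 3*8)/76 = (√(4 + 4)/7 - 3*8)/76 = (√8/7 - 24)*(1/76) = ((2*√2)/7 - 24)*(1/76) = (2*√2/7 - 24)*(1/76) = (-24 + 2*√2/7)*(1/76) = -6/19 + √2/266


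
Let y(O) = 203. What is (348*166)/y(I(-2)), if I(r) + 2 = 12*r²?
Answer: 1992/7 ≈ 284.57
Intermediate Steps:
I(r) = -2 + 12*r²
(348*166)/y(I(-2)) = (348*166)/203 = 57768*(1/203) = 1992/7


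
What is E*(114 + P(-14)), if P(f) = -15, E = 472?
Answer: 46728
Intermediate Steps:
E*(114 + P(-14)) = 472*(114 - 15) = 472*99 = 46728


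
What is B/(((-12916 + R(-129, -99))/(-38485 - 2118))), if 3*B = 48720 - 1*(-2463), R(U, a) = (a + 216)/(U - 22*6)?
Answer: 6696368569/124859 ≈ 53631.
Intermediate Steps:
R(U, a) = (216 + a)/(-132 + U) (R(U, a) = (216 + a)/(U - 132) = (216 + a)/(-132 + U))
B = 17061 (B = (48720 - 1*(-2463))/3 = (48720 + 2463)/3 = (1/3)*51183 = 17061)
B/(((-12916 + R(-129, -99))/(-38485 - 2118))) = 17061/(((-12916 + (216 - 99)/(-132 - 129))/(-38485 - 2118))) = 17061/(((-12916 + 117/(-261))/(-40603))) = 17061/(((-12916 - 1/261*117)*(-1/40603))) = 17061/(((-12916 - 13/29)*(-1/40603))) = 17061/((-374577/29*(-1/40603))) = 17061/(374577/1177487) = 17061*(1177487/374577) = 6696368569/124859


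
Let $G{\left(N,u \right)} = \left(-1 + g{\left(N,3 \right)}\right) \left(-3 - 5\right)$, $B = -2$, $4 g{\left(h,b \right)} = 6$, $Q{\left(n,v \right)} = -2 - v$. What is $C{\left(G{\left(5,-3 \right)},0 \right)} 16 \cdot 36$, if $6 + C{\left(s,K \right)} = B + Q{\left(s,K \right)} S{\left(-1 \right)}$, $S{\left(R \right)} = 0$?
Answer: $-4608$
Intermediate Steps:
$g{\left(h,b \right)} = \frac{3}{2}$ ($g{\left(h,b \right)} = \frac{1}{4} \cdot 6 = \frac{3}{2}$)
$G{\left(N,u \right)} = -4$ ($G{\left(N,u \right)} = \left(-1 + \frac{3}{2}\right) \left(-3 - 5\right) = \frac{1}{2} \left(-8\right) = -4$)
$C{\left(s,K \right)} = -8$ ($C{\left(s,K \right)} = -6 + \left(-2 + \left(-2 - K\right) 0\right) = -6 + \left(-2 + 0\right) = -6 - 2 = -8$)
$C{\left(G{\left(5,-3 \right)},0 \right)} 16 \cdot 36 = \left(-8\right) 16 \cdot 36 = \left(-128\right) 36 = -4608$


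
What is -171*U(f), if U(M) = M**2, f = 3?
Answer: -1539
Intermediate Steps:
-171*U(f) = -171*3**2 = -171*9 = -1539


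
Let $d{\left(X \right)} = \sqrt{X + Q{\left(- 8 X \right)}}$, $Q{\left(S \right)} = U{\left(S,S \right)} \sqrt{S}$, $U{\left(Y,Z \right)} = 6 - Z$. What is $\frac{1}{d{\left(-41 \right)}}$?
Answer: $- \frac{i}{\sqrt{41 + 644 \sqrt{82}}} \approx - 0.013049 i$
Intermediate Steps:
$Q{\left(S \right)} = \sqrt{S} \left(6 - S\right)$ ($Q{\left(S \right)} = \left(6 - S\right) \sqrt{S} = \sqrt{S} \left(6 - S\right)$)
$d{\left(X \right)} = \sqrt{X + 2 \sqrt{2} \sqrt{- X} \left(6 + 8 X\right)}$ ($d{\left(X \right)} = \sqrt{X + \sqrt{- 8 X} \left(6 - - 8 X\right)} = \sqrt{X + 2 \sqrt{2} \sqrt{- X} \left(6 + 8 X\right)}$)
$\frac{1}{d{\left(-41 \right)}} = \frac{1}{\sqrt{-41 + 4 \sqrt{2} \sqrt{\left(-1\right) \left(-41\right)} \left(3 + 4 \left(-41\right)\right)}} = \frac{1}{\sqrt{-41 + 4 \sqrt{2} \sqrt{41} \left(3 - 164\right)}} = \frac{1}{\sqrt{-41 + 4 \sqrt{2} \sqrt{41} \left(-161\right)}} = \frac{1}{\sqrt{-41 - 644 \sqrt{82}}}$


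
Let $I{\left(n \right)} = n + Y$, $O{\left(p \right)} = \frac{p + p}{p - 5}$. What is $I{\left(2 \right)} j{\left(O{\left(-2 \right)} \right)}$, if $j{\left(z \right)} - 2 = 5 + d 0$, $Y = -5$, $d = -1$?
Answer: $-21$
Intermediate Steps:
$O{\left(p \right)} = \frac{2 p}{-5 + p}$
$j{\left(z \right)} = 7$ ($j{\left(z \right)} = 2 + \left(5 - 0\right) = 2 + \left(5 + 0\right) = 2 + 5 = 7$)
$I{\left(n \right)} = -5 + n$ ($I{\left(n \right)} = n - 5 = -5 + n$)
$I{\left(2 \right)} j{\left(O{\left(-2 \right)} \right)} = \left(-5 + 2\right) 7 = \left(-3\right) 7 = -21$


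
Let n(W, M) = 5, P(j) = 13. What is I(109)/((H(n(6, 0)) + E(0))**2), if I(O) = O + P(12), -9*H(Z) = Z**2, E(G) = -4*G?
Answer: 9882/625 ≈ 15.811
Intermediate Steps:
H(Z) = -Z**2/9
I(O) = 13 + O (I(O) = O + 13 = 13 + O)
I(109)/((H(n(6, 0)) + E(0))**2) = (13 + 109)/((-1/9*5**2 - 4*0)**2) = 122/((-1/9*25 + 0)**2) = 122/((-25/9 + 0)**2) = 122/((-25/9)**2) = 122/(625/81) = 122*(81/625) = 9882/625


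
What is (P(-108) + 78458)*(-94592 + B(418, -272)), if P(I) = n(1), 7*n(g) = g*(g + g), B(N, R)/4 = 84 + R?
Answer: -52363687552/7 ≈ -7.4805e+9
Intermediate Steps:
B(N, R) = 336 + 4*R (B(N, R) = 4*(84 + R) = 336 + 4*R)
n(g) = 2*g²/7 (n(g) = (g*(g + g))/7 = (g*(2*g))/7 = (2*g²)/7 = 2*g²/7)
P(I) = 2/7 (P(I) = (2/7)*1² = (2/7)*1 = 2/7)
(P(-108) + 78458)*(-94592 + B(418, -272)) = (2/7 + 78458)*(-94592 + (336 + 4*(-272))) = 549208*(-94592 + (336 - 1088))/7 = 549208*(-94592 - 752)/7 = (549208/7)*(-95344) = -52363687552/7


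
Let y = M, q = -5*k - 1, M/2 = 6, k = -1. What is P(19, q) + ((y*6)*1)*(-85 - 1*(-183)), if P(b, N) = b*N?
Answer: 7132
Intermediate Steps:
M = 12 (M = 2*6 = 12)
q = 4 (q = -5*(-1) - 1 = 5 - 1 = 4)
y = 12
P(b, N) = N*b
P(19, q) + ((y*6)*1)*(-85 - 1*(-183)) = 4*19 + ((12*6)*1)*(-85 - 1*(-183)) = 76 + (72*1)*(-85 + 183) = 76 + 72*98 = 76 + 7056 = 7132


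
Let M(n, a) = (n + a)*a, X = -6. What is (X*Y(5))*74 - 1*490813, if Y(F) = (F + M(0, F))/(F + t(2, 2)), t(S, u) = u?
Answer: -3449011/7 ≈ -4.9272e+5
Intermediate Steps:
M(n, a) = a*(a + n) (M(n, a) = (a + n)*a = a*(a + n))
Y(F) = (F + F²)/(2 + F) (Y(F) = (F + F*(F + 0))/(F + 2) = (F + F*F)/(2 + F) = (F + F²)/(2 + F))
(X*Y(5))*74 - 1*490813 = -30*(1 + 5)/(2 + 5)*74 - 1*490813 = -30*6/7*74 - 490813 = -6*30/7*74 - 490813 = -180/7*74 - 490813 = -13320/7 - 490813 = -3449011/7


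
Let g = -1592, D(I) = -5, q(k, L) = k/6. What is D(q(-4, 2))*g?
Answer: 7960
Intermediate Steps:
q(k, L) = k/6 (q(k, L) = k*(⅙) = k/6)
D(q(-4, 2))*g = -5*(-1592) = 7960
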